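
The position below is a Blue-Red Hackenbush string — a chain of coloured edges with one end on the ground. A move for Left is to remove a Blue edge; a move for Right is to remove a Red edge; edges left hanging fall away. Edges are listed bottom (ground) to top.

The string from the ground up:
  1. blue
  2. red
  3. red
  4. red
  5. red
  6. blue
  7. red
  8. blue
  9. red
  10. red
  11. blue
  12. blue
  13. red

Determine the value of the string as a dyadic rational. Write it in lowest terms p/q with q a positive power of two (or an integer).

333/4096

Prefix values for blue red red red red blue red blue red red blue blue red via {L|R} + simplicity:
value_1 [b]  L=[0]  R=[∅]  — 1
value_2 [br]  L=[0]  R=[1]  — 1/2
value_3 [brr]  L=[0]  R=[1/2; 1]  — 1/4
value_4 [brrr]  L=[0]  R=[1/4; 1/2; 1]  — 1/8
value_5 [brrrr]  L=[0]  R=[1/8; 1/4; 1/2; 1]  — 1/16
value_6 [brrrrb]  L=[0; 1/16]  R=[1/8; 1/4; 1/2; 1]  — 3/32
value_7 [brrrrbr]  L=[0; 1/16]  R=[3/32; 1/8; 1/4; 1/2; 1]  — 5/64
value_8 [brrrrbrb]  L=[0; 1/16; 5/64]  R=[3/32; 1/8; 1/4; 1/2; 1]  — 11/128
value_9 [brrrrbrbr]  L=[0; 1/16; 5/64]  R=[11/128; 3/32; 1/8; 1/4; 1/2; 1]  — 21/256
value_10 [brrrrbrbrr]  L=[0; 1/16; 5/64]  R=[21/256; 11/128; 3/32; 1/8; 1/4; 1/2; 1]  — 41/512
value_11 [brrrrbrbrrb]  L=[0; 1/16; 5/64; 41/512]  R=[21/256; 11/128; 3/32; 1/8; 1/4; 1/2; 1]  — 83/1024
value_12 [brrrrbrbrrbb]  L=[0; 1/16; 5/64; 41/512; 83/1024]  R=[21/256; 11/128; 3/32; 1/8; 1/4; 1/2; 1]  — 167/2048
value_13 [brrrrbrbrrbbr]  L=[0; 1/16; 5/64; 41/512; 83/1024]  R=[167/2048; 21/256; 11/128; 3/32; 1/8; 1/4; 1/2; 1]  — 333/4096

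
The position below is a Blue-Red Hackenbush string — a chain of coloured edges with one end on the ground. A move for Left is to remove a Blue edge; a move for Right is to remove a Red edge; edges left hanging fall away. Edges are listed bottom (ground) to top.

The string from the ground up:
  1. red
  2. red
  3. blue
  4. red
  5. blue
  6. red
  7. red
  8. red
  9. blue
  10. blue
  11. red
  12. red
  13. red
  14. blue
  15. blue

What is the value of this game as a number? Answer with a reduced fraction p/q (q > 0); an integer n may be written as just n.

Prefix values for red red blue red blue red red red blue blue red red red blue blue via {L|R} + simplicity:
step 1: add red to get r; options L={ — } R={ 0 } — -1
step 2: add red to get rr; options L={ — } R={ -1, 0 } — -2
step 3: add blue to get rrb; options L={ -2 } R={ -1, 0 } — -3/2
step 4: add red to get rrbr; options L={ -2 } R={ -3/2, -1, 0 } — -7/4
step 5: add blue to get rrbrb; options L={ -2, -7/4 } R={ -3/2, -1, 0 } — -13/8
step 6: add red to get rrbrbr; options L={ -2, -7/4 } R={ -13/8, -3/2, -1, 0 } — -27/16
step 7: add red to get rrbrbrr; options L={ -2, -7/4 } R={ -27/16, -13/8, -3/2, -1, 0 } — -55/32
step 8: add red to get rrbrbrrr; options L={ -2, -7/4 } R={ -55/32, -27/16, -13/8, -3/2, -1, 0 } — -111/64
step 9: add blue to get rrbrbrrrb; options L={ -2, -7/4, -111/64 } R={ -55/32, -27/16, -13/8, -3/2, -1, 0 } — -221/128
step 10: add blue to get rrbrbrrrbb; options L={ -2, -7/4, -111/64, -221/128 } R={ -55/32, -27/16, -13/8, -3/2, -1, 0 } — -441/256
step 11: add red to get rrbrbrrrbbr; options L={ -2, -7/4, -111/64, -221/128 } R={ -441/256, -55/32, -27/16, -13/8, -3/2, -1, 0 } — -883/512
step 12: add red to get rrbrbrrrbbrr; options L={ -2, -7/4, -111/64, -221/128 } R={ -883/512, -441/256, -55/32, -27/16, -13/8, -3/2, -1, 0 } — -1767/1024
step 13: add red to get rrbrbrrrbbrrr; options L={ -2, -7/4, -111/64, -221/128 } R={ -1767/1024, -883/512, -441/256, -55/32, -27/16, -13/8, -3/2, -1, 0 } — -3535/2048
step 14: add blue to get rrbrbrrrbbrrrb; options L={ -2, -7/4, -111/64, -221/128, -3535/2048 } R={ -1767/1024, -883/512, -441/256, -55/32, -27/16, -13/8, -3/2, -1, 0 } — -7069/4096
step 15: add blue to get rrbrbrrrbbrrrbb; options L={ -2, -7/4, -111/64, -221/128, -3535/2048, -7069/4096 } R={ -1767/1024, -883/512, -441/256, -55/32, -27/16, -13/8, -3/2, -1, 0 } — -14137/8192

-14137/8192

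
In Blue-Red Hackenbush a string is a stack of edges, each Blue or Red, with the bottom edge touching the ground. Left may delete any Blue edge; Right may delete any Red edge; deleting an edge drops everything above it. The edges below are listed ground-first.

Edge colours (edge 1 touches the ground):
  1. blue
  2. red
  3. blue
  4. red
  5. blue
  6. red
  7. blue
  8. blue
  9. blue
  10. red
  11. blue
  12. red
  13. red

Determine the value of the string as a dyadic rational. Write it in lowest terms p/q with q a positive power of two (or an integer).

2793/4096

value(b) = { 0 | ∅ } so 1
value(br) = { 0 | 1 } so 1/2
value(brb) = { 0; 1/2 | 1 } so 3/4
value(brbr) = { 0; 1/2 | 3/4; 1 } so 5/8
value(brbrb) = { 0; 1/2; 5/8 | 3/4; 1 } so 11/16
value(brbrbr) = { 0; 1/2; 5/8 | 11/16; 3/4; 1 } so 21/32
value(brbrbrb) = { 0; 1/2; 5/8; 21/32 | 11/16; 3/4; 1 } so 43/64
value(brbrbrbb) = { 0; 1/2; 5/8; 21/32; 43/64 | 11/16; 3/4; 1 } so 87/128
value(brbrbrbbb) = { 0; 1/2; 5/8; 21/32; 43/64; 87/128 | 11/16; 3/4; 1 } so 175/256
value(brbrbrbbbr) = { 0; 1/2; 5/8; 21/32; 43/64; 87/128 | 175/256; 11/16; 3/4; 1 } so 349/512
value(brbrbrbbbrb) = { 0; 1/2; 5/8; 21/32; 43/64; 87/128; 349/512 | 175/256; 11/16; 3/4; 1 } so 699/1024
value(brbrbrbbbrbr) = { 0; 1/2; 5/8; 21/32; 43/64; 87/128; 349/512 | 699/1024; 175/256; 11/16; 3/4; 1 } so 1397/2048
value(brbrbrbbbrbrr) = { 0; 1/2; 5/8; 21/32; 43/64; 87/128; 349/512 | 1397/2048; 699/1024; 175/256; 11/16; 3/4; 1 } so 2793/4096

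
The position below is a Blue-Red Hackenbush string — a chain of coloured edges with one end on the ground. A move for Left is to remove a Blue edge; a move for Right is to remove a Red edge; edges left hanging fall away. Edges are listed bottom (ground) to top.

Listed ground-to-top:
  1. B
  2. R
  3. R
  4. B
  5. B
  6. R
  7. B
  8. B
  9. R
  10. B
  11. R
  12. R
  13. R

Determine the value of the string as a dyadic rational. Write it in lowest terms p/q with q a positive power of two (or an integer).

Build G(s[:k]) for k = 1..13, string s = B R R B B R B B R B R R R.
B: Left { 0 }, Right { ∅ } → simplest 1
BR: Left { 0 }, Right { 1 } → simplest 1/2
BRR: Left { 0 }, Right { 1/2; 1 } → simplest 1/4
BRRB: Left { 0; 1/4 }, Right { 1/2; 1 } → simplest 3/8
BRRBB: Left { 0; 1/4; 3/8 }, Right { 1/2; 1 } → simplest 7/16
BRRBBR: Left { 0; 1/4; 3/8 }, Right { 7/16; 1/2; 1 } → simplest 13/32
BRRBBRB: Left { 0; 1/4; 3/8; 13/32 }, Right { 7/16; 1/2; 1 } → simplest 27/64
BRRBBRBB: Left { 0; 1/4; 3/8; 13/32; 27/64 }, Right { 7/16; 1/2; 1 } → simplest 55/128
BRRBBRBBR: Left { 0; 1/4; 3/8; 13/32; 27/64 }, Right { 55/128; 7/16; 1/2; 1 } → simplest 109/256
BRRBBRBBRB: Left { 0; 1/4; 3/8; 13/32; 27/64; 109/256 }, Right { 55/128; 7/16; 1/2; 1 } → simplest 219/512
BRRBBRBBRBR: Left { 0; 1/4; 3/8; 13/32; 27/64; 109/256 }, Right { 219/512; 55/128; 7/16; 1/2; 1 } → simplest 437/1024
BRRBBRBBRBRR: Left { 0; 1/4; 3/8; 13/32; 27/64; 109/256 }, Right { 437/1024; 219/512; 55/128; 7/16; 1/2; 1 } → simplest 873/2048
BRRBBRBBRBRRR: Left { 0; 1/4; 3/8; 13/32; 27/64; 109/256 }, Right { 873/2048; 437/1024; 219/512; 55/128; 7/16; 1/2; 1 } → simplest 1745/4096

1745/4096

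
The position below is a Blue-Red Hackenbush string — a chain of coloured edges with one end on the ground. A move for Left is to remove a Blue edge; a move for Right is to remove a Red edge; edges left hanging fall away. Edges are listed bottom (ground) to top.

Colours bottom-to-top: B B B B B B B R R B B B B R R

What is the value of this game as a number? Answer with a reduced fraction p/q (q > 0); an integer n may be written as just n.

1657/256

Recurse on prefixes of the 15-edge string B B B B B B B R R B B B B R R:
v(B) = { 0 | ∅ } gives 1
v(BB) = { 0 1 | ∅ } gives 2
v(BBB) = { 0 1 2 | ∅ } gives 3
v(BBBB) = { 0 1 2 3 | ∅ } gives 4
v(BBBBB) = { 0 1 2 3 4 | ∅ } gives 5
v(BBBBBB) = { 0 1 2 3 4 5 | ∅ } gives 6
v(BBBBBBB) = { 0 1 2 3 4 5 6 | ∅ } gives 7
v(BBBBBBBR) = { 0 1 2 3 4 5 6 | 7 } gives 13/2
v(BBBBBBBRR) = { 0 1 2 3 4 5 6 | 13/2 7 } gives 25/4
v(BBBBBBBRRB) = { 0 1 2 3 4 5 6 25/4 | 13/2 7 } gives 51/8
v(BBBBBBBRRBB) = { 0 1 2 3 4 5 6 25/4 51/8 | 13/2 7 } gives 103/16
v(BBBBBBBRRBBB) = { 0 1 2 3 4 5 6 25/4 51/8 103/16 | 13/2 7 } gives 207/32
v(BBBBBBBRRBBBB) = { 0 1 2 3 4 5 6 25/4 51/8 103/16 207/32 | 13/2 7 } gives 415/64
v(BBBBBBBRRBBBBR) = { 0 1 2 3 4 5 6 25/4 51/8 103/16 207/32 | 415/64 13/2 7 } gives 829/128
v(BBBBBBBRRBBBBRR) = { 0 1 2 3 4 5 6 25/4 51/8 103/16 207/32 | 829/128 415/64 13/2 7 } gives 1657/256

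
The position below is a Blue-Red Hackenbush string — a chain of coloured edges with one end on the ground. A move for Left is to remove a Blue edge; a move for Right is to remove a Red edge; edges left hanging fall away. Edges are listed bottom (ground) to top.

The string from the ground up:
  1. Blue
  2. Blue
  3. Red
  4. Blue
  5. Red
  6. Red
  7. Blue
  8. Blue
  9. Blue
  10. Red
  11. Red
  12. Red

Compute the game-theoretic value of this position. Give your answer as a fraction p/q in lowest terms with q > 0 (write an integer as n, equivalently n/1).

Recurse on prefixes of the 12-edge string Blue Blue Red Blue Red Red Blue Blue Blue Red Red Red:
val_1 [B]  L=[0]  R=[]  = 1
val_2 [BB]  L=[0,1]  R=[]  = 2
val_3 [BBR]  L=[0,1]  R=[2]  = 3/2
val_4 [BBRB]  L=[0,1,3/2]  R=[2]  = 7/4
val_5 [BBRBR]  L=[0,1,3/2]  R=[7/4,2]  = 13/8
val_6 [BBRBRR]  L=[0,1,3/2]  R=[13/8,7/4,2]  = 25/16
val_7 [BBRBRRB]  L=[0,1,3/2,25/16]  R=[13/8,7/4,2]  = 51/32
val_8 [BBRBRRBB]  L=[0,1,3/2,25/16,51/32]  R=[13/8,7/4,2]  = 103/64
val_9 [BBRBRRBBB]  L=[0,1,3/2,25/16,51/32,103/64]  R=[13/8,7/4,2]  = 207/128
val_10 [BBRBRRBBBR]  L=[0,1,3/2,25/16,51/32,103/64]  R=[207/128,13/8,7/4,2]  = 413/256
val_11 [BBRBRRBBBRR]  L=[0,1,3/2,25/16,51/32,103/64]  R=[413/256,207/128,13/8,7/4,2]  = 825/512
val_12 [BBRBRRBBBRRR]  L=[0,1,3/2,25/16,51/32,103/64]  R=[825/512,413/256,207/128,13/8,7/4,2]  = 1649/1024

1649/1024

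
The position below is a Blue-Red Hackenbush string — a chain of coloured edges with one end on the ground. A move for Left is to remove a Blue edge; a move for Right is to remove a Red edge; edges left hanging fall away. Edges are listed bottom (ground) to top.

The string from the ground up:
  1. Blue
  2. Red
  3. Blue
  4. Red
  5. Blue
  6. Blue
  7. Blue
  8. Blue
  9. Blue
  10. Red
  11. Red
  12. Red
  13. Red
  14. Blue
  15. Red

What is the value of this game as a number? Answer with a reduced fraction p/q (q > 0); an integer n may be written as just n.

val(B) = { 0 | · } so 1
val(BR) = { 0 | 1 } so 1/2
val(BRB) = { 0 1/2 | 1 } so 3/4
val(BRBR) = { 0 1/2 | 3/4 1 } so 5/8
val(BRBRB) = { 0 1/2 5/8 | 3/4 1 } so 11/16
val(BRBRBB) = { 0 1/2 5/8 11/16 | 3/4 1 } so 23/32
val(BRBRBBB) = { 0 1/2 5/8 11/16 23/32 | 3/4 1 } so 47/64
val(BRBRBBBB) = { 0 1/2 5/8 11/16 23/32 47/64 | 3/4 1 } so 95/128
val(BRBRBBBBB) = { 0 1/2 5/8 11/16 23/32 47/64 95/128 | 3/4 1 } so 191/256
val(BRBRBBBBBR) = { 0 1/2 5/8 11/16 23/32 47/64 95/128 | 191/256 3/4 1 } so 381/512
val(BRBRBBBBBRR) = { 0 1/2 5/8 11/16 23/32 47/64 95/128 | 381/512 191/256 3/4 1 } so 761/1024
val(BRBRBBBBBRRR) = { 0 1/2 5/8 11/16 23/32 47/64 95/128 | 761/1024 381/512 191/256 3/4 1 } so 1521/2048
val(BRBRBBBBBRRRR) = { 0 1/2 5/8 11/16 23/32 47/64 95/128 | 1521/2048 761/1024 381/512 191/256 3/4 1 } so 3041/4096
val(BRBRBBBBBRRRRB) = { 0 1/2 5/8 11/16 23/32 47/64 95/128 3041/4096 | 1521/2048 761/1024 381/512 191/256 3/4 1 } so 6083/8192
val(BRBRBBBBBRRRRBR) = { 0 1/2 5/8 11/16 23/32 47/64 95/128 3041/4096 | 6083/8192 1521/2048 761/1024 381/512 191/256 3/4 1 } so 12165/16384

12165/16384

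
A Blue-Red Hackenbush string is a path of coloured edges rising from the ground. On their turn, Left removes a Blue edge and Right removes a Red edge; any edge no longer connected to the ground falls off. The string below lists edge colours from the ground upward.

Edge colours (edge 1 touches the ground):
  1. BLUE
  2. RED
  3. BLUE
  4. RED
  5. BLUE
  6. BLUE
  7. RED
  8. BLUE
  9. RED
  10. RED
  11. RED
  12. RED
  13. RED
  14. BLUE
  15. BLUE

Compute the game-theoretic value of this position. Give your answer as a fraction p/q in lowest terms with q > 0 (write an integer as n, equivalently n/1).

v(B) = { 0 | (no moves) } — 1
v(BR) = { 0 | 1 } — 1/2
v(BRB) = { 0 1/2 | 1 } — 3/4
v(BRBR) = { 0 1/2 | 3/4 1 } — 5/8
v(BRBRB) = { 0 1/2 5/8 | 3/4 1 } — 11/16
v(BRBRBB) = { 0 1/2 5/8 11/16 | 3/4 1 } — 23/32
v(BRBRBBR) = { 0 1/2 5/8 11/16 | 23/32 3/4 1 } — 45/64
v(BRBRBBRB) = { 0 1/2 5/8 11/16 45/64 | 23/32 3/4 1 } — 91/128
v(BRBRBBRBR) = { 0 1/2 5/8 11/16 45/64 | 91/128 23/32 3/4 1 } — 181/256
v(BRBRBBRBRR) = { 0 1/2 5/8 11/16 45/64 | 181/256 91/128 23/32 3/4 1 } — 361/512
v(BRBRBBRBRRR) = { 0 1/2 5/8 11/16 45/64 | 361/512 181/256 91/128 23/32 3/4 1 } — 721/1024
v(BRBRBBRBRRRR) = { 0 1/2 5/8 11/16 45/64 | 721/1024 361/512 181/256 91/128 23/32 3/4 1 } — 1441/2048
v(BRBRBBRBRRRRR) = { 0 1/2 5/8 11/16 45/64 | 1441/2048 721/1024 361/512 181/256 91/128 23/32 3/4 1 } — 2881/4096
v(BRBRBBRBRRRRRB) = { 0 1/2 5/8 11/16 45/64 2881/4096 | 1441/2048 721/1024 361/512 181/256 91/128 23/32 3/4 1 } — 5763/8192
v(BRBRBBRBRRRRRBB) = { 0 1/2 5/8 11/16 45/64 2881/4096 5763/8192 | 1441/2048 721/1024 361/512 181/256 91/128 23/32 3/4 1 } — 11527/16384

11527/16384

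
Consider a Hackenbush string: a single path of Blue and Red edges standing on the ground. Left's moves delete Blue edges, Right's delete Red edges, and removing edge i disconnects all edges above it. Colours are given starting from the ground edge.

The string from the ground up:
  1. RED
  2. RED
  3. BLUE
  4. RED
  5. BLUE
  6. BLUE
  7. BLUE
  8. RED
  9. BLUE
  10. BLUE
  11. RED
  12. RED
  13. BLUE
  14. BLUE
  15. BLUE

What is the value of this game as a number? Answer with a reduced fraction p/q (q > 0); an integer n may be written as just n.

R: Left {  }, Right { 0 } => simplest -1
RR: Left {  }, Right { -1 0 } => simplest -2
RRB: Left { -2 }, Right { -1 0 } => simplest -3/2
RRBR: Left { -2 }, Right { -3/2 -1 0 } => simplest -7/4
RRBRB: Left { -2 -7/4 }, Right { -3/2 -1 0 } => simplest -13/8
RRBRBB: Left { -2 -7/4 -13/8 }, Right { -3/2 -1 0 } => simplest -25/16
RRBRBBB: Left { -2 -7/4 -13/8 -25/16 }, Right { -3/2 -1 0 } => simplest -49/32
RRBRBBBR: Left { -2 -7/4 -13/8 -25/16 }, Right { -49/32 -3/2 -1 0 } => simplest -99/64
RRBRBBBRB: Left { -2 -7/4 -13/8 -25/16 -99/64 }, Right { -49/32 -3/2 -1 0 } => simplest -197/128
RRBRBBBRBB: Left { -2 -7/4 -13/8 -25/16 -99/64 -197/128 }, Right { -49/32 -3/2 -1 0 } => simplest -393/256
RRBRBBBRBBR: Left { -2 -7/4 -13/8 -25/16 -99/64 -197/128 }, Right { -393/256 -49/32 -3/2 -1 0 } => simplest -787/512
RRBRBBBRBBRR: Left { -2 -7/4 -13/8 -25/16 -99/64 -197/128 }, Right { -787/512 -393/256 -49/32 -3/2 -1 0 } => simplest -1575/1024
RRBRBBBRBBRRB: Left { -2 -7/4 -13/8 -25/16 -99/64 -197/128 -1575/1024 }, Right { -787/512 -393/256 -49/32 -3/2 -1 0 } => simplest -3149/2048
RRBRBBBRBBRRBB: Left { -2 -7/4 -13/8 -25/16 -99/64 -197/128 -1575/1024 -3149/2048 }, Right { -787/512 -393/256 -49/32 -3/2 -1 0 } => simplest -6297/4096
RRBRBBBRBBRRBBB: Left { -2 -7/4 -13/8 -25/16 -99/64 -197/128 -1575/1024 -3149/2048 -6297/4096 }, Right { -787/512 -393/256 -49/32 -3/2 -1 0 } => simplest -12593/8192

-12593/8192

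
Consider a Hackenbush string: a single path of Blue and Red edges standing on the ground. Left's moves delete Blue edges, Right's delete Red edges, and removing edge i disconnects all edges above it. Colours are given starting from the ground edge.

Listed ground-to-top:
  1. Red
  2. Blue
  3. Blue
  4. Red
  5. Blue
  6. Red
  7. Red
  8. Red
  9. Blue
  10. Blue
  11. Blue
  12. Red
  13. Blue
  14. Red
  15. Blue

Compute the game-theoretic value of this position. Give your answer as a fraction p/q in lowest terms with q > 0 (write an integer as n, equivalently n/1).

-5909/16384

Recurse on prefixes of the 15-edge string Red Blue Blue Red Blue Red Red Red Blue Blue Blue Red Blue Red Blue:
step 1: add Red to get R; options L={ ∅ } R={ 0 } so -1
step 2: add Blue to get RB; options L={ -1 } R={ 0 } so -1/2
step 3: add Blue to get RBB; options L={ -1, -1/2 } R={ 0 } so -1/4
step 4: add Red to get RBBR; options L={ -1, -1/2 } R={ -1/4, 0 } so -3/8
step 5: add Blue to get RBBRB; options L={ -1, -1/2, -3/8 } R={ -1/4, 0 } so -5/16
step 6: add Red to get RBBRBR; options L={ -1, -1/2, -3/8 } R={ -5/16, -1/4, 0 } so -11/32
step 7: add Red to get RBBRBRR; options L={ -1, -1/2, -3/8 } R={ -11/32, -5/16, -1/4, 0 } so -23/64
step 8: add Red to get RBBRBRRR; options L={ -1, -1/2, -3/8 } R={ -23/64, -11/32, -5/16, -1/4, 0 } so -47/128
step 9: add Blue to get RBBRBRRRB; options L={ -1, -1/2, -3/8, -47/128 } R={ -23/64, -11/32, -5/16, -1/4, 0 } so -93/256
step 10: add Blue to get RBBRBRRRBB; options L={ -1, -1/2, -3/8, -47/128, -93/256 } R={ -23/64, -11/32, -5/16, -1/4, 0 } so -185/512
step 11: add Blue to get RBBRBRRRBBB; options L={ -1, -1/2, -3/8, -47/128, -93/256, -185/512 } R={ -23/64, -11/32, -5/16, -1/4, 0 } so -369/1024
step 12: add Red to get RBBRBRRRBBBR; options L={ -1, -1/2, -3/8, -47/128, -93/256, -185/512 } R={ -369/1024, -23/64, -11/32, -5/16, -1/4, 0 } so -739/2048
step 13: add Blue to get RBBRBRRRBBBRB; options L={ -1, -1/2, -3/8, -47/128, -93/256, -185/512, -739/2048 } R={ -369/1024, -23/64, -11/32, -5/16, -1/4, 0 } so -1477/4096
step 14: add Red to get RBBRBRRRBBBRBR; options L={ -1, -1/2, -3/8, -47/128, -93/256, -185/512, -739/2048 } R={ -1477/4096, -369/1024, -23/64, -11/32, -5/16, -1/4, 0 } so -2955/8192
step 15: add Blue to get RBBRBRRRBBBRBRB; options L={ -1, -1/2, -3/8, -47/128, -93/256, -185/512, -739/2048, -2955/8192 } R={ -1477/4096, -369/1024, -23/64, -11/32, -5/16, -1/4, 0 } so -5909/16384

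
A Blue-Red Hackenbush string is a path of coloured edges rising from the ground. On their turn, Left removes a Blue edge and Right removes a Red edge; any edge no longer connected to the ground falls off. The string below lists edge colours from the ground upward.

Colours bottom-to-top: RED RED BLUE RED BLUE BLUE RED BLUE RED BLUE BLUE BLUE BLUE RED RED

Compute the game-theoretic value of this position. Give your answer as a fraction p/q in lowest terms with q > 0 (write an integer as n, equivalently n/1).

1 of 15 · R · max L −∞ · min R 0 → -1
2 of 15 · RR · max L −∞ · min R -1 → -2
3 of 15 · RRB · max L -2 · min R -1 → -3/2
4 of 15 · RRBR · max L -2 · min R -3/2 → -7/4
5 of 15 · RRBRB · max L -7/4 · min R -3/2 → -13/8
6 of 15 · RRBRBB · max L -13/8 · min R -3/2 → -25/16
7 of 15 · RRBRBBR · max L -13/8 · min R -25/16 → -51/32
8 of 15 · RRBRBBRB · max L -51/32 · min R -25/16 → -101/64
9 of 15 · RRBRBBRBR · max L -51/32 · min R -101/64 → -203/128
10 of 15 · RRBRBBRBRB · max L -203/128 · min R -101/64 → -405/256
11 of 15 · RRBRBBRBRBB · max L -405/256 · min R -101/64 → -809/512
12 of 15 · RRBRBBRBRBBB · max L -809/512 · min R -101/64 → -1617/1024
13 of 15 · RRBRBBRBRBBBB · max L -1617/1024 · min R -101/64 → -3233/2048
14 of 15 · RRBRBBRBRBBBBR · max L -1617/1024 · min R -3233/2048 → -6467/4096
15 of 15 · RRBRBBRBRBBBBRR · max L -1617/1024 · min R -6467/4096 → -12935/8192

-12935/8192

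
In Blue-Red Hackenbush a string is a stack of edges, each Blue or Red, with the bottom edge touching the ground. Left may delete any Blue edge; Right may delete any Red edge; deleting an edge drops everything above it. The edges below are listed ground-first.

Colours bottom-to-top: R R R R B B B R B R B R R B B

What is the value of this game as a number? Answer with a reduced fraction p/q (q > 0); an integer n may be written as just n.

G(R) = { ∅ | 0 } — -1
G(RR) = { ∅ | -1; 0 } — -2
G(RRR) = { ∅ | -2; -1; 0 } — -3
G(RRRR) = { ∅ | -3; -2; -1; 0 } — -4
G(RRRRB) = { -4 | -3; -2; -1; 0 } — -7/2
G(RRRRBB) = { -4; -7/2 | -3; -2; -1; 0 } — -13/4
G(RRRRBBB) = { -4; -7/2; -13/4 | -3; -2; -1; 0 } — -25/8
G(RRRRBBBR) = { -4; -7/2; -13/4 | -25/8; -3; -2; -1; 0 } — -51/16
G(RRRRBBBRB) = { -4; -7/2; -13/4; -51/16 | -25/8; -3; -2; -1; 0 } — -101/32
G(RRRRBBBRBR) = { -4; -7/2; -13/4; -51/16 | -101/32; -25/8; -3; -2; -1; 0 } — -203/64
G(RRRRBBBRBRB) = { -4; -7/2; -13/4; -51/16; -203/64 | -101/32; -25/8; -3; -2; -1; 0 } — -405/128
G(RRRRBBBRBRBR) = { -4; -7/2; -13/4; -51/16; -203/64 | -405/128; -101/32; -25/8; -3; -2; -1; 0 } — -811/256
G(RRRRBBBRBRBRR) = { -4; -7/2; -13/4; -51/16; -203/64 | -811/256; -405/128; -101/32; -25/8; -3; -2; -1; 0 } — -1623/512
G(RRRRBBBRBRBRRB) = { -4; -7/2; -13/4; -51/16; -203/64; -1623/512 | -811/256; -405/128; -101/32; -25/8; -3; -2; -1; 0 } — -3245/1024
G(RRRRBBBRBRBRRBB) = { -4; -7/2; -13/4; -51/16; -203/64; -1623/512; -3245/1024 | -811/256; -405/128; -101/32; -25/8; -3; -2; -1; 0 } — -6489/2048

-6489/2048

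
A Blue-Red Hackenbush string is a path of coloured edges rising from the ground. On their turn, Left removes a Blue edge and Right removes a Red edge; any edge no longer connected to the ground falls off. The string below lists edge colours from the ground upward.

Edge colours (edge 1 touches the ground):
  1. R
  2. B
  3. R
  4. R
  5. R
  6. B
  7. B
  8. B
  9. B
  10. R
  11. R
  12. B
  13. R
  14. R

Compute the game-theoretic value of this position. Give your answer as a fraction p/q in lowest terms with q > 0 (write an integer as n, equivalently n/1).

-7223/8192

Recurse on prefixes of the 14-edge string R B R R R B B B B R R B R R:
step 1: add R to get R; options L={ none } R={ 0 } so -1
step 2: add B to get RB; options L={ -1 } R={ 0 } so -1/2
step 3: add R to get RBR; options L={ -1 } R={ -1/2,0 } so -3/4
step 4: add R to get RBRR; options L={ -1 } R={ -3/4,-1/2,0 } so -7/8
step 5: add R to get RBRRR; options L={ -1 } R={ -7/8,-3/4,-1/2,0 } so -15/16
step 6: add B to get RBRRRB; options L={ -1,-15/16 } R={ -7/8,-3/4,-1/2,0 } so -29/32
step 7: add B to get RBRRRBB; options L={ -1,-15/16,-29/32 } R={ -7/8,-3/4,-1/2,0 } so -57/64
step 8: add B to get RBRRRBBB; options L={ -1,-15/16,-29/32,-57/64 } R={ -7/8,-3/4,-1/2,0 } so -113/128
step 9: add B to get RBRRRBBBB; options L={ -1,-15/16,-29/32,-57/64,-113/128 } R={ -7/8,-3/4,-1/2,0 } so -225/256
step 10: add R to get RBRRRBBBBR; options L={ -1,-15/16,-29/32,-57/64,-113/128 } R={ -225/256,-7/8,-3/4,-1/2,0 } so -451/512
step 11: add R to get RBRRRBBBBRR; options L={ -1,-15/16,-29/32,-57/64,-113/128 } R={ -451/512,-225/256,-7/8,-3/4,-1/2,0 } so -903/1024
step 12: add B to get RBRRRBBBBRRB; options L={ -1,-15/16,-29/32,-57/64,-113/128,-903/1024 } R={ -451/512,-225/256,-7/8,-3/4,-1/2,0 } so -1805/2048
step 13: add R to get RBRRRBBBBRRBR; options L={ -1,-15/16,-29/32,-57/64,-113/128,-903/1024 } R={ -1805/2048,-451/512,-225/256,-7/8,-3/4,-1/2,0 } so -3611/4096
step 14: add R to get RBRRRBBBBRRBRR; options L={ -1,-15/16,-29/32,-57/64,-113/128,-903/1024 } R={ -3611/4096,-1805/2048,-451/512,-225/256,-7/8,-3/4,-1/2,0 } so -7223/8192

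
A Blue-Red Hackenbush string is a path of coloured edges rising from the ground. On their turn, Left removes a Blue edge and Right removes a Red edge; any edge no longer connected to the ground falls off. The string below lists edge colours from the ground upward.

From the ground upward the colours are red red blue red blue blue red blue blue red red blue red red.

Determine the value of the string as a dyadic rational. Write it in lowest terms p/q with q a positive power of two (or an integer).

-6455/4096

Build v(s[:k]) for k = 1..14, string s = red red blue red blue blue red blue blue red red blue red red.
step 1: add red to get r; options L={ (no moves) } R={ 0 } so -1
step 2: add red to get rr; options L={ (no moves) } R={ -1, 0 } so -2
step 3: add blue to get rrb; options L={ -2 } R={ -1, 0 } so -3/2
step 4: add red to get rrbr; options L={ -2 } R={ -3/2, -1, 0 } so -7/4
step 5: add blue to get rrbrb; options L={ -2, -7/4 } R={ -3/2, -1, 0 } so -13/8
step 6: add blue to get rrbrbb; options L={ -2, -7/4, -13/8 } R={ -3/2, -1, 0 } so -25/16
step 7: add red to get rrbrbbr; options L={ -2, -7/4, -13/8 } R={ -25/16, -3/2, -1, 0 } so -51/32
step 8: add blue to get rrbrbbrb; options L={ -2, -7/4, -13/8, -51/32 } R={ -25/16, -3/2, -1, 0 } so -101/64
step 9: add blue to get rrbrbbrbb; options L={ -2, -7/4, -13/8, -51/32, -101/64 } R={ -25/16, -3/2, -1, 0 } so -201/128
step 10: add red to get rrbrbbrbbr; options L={ -2, -7/4, -13/8, -51/32, -101/64 } R={ -201/128, -25/16, -3/2, -1, 0 } so -403/256
step 11: add red to get rrbrbbrbbrr; options L={ -2, -7/4, -13/8, -51/32, -101/64 } R={ -403/256, -201/128, -25/16, -3/2, -1, 0 } so -807/512
step 12: add blue to get rrbrbbrbbrrb; options L={ -2, -7/4, -13/8, -51/32, -101/64, -807/512 } R={ -403/256, -201/128, -25/16, -3/2, -1, 0 } so -1613/1024
step 13: add red to get rrbrbbrbbrrbr; options L={ -2, -7/4, -13/8, -51/32, -101/64, -807/512 } R={ -1613/1024, -403/256, -201/128, -25/16, -3/2, -1, 0 } so -3227/2048
step 14: add red to get rrbrbbrbbrrbrr; options L={ -2, -7/4, -13/8, -51/32, -101/64, -807/512 } R={ -3227/2048, -1613/1024, -403/256, -201/128, -25/16, -3/2, -1, 0 } so -6455/4096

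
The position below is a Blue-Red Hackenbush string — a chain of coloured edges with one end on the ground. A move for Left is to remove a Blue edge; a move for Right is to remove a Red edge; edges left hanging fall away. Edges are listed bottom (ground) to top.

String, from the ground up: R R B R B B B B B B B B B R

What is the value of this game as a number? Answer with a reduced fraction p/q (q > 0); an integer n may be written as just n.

Prefix values for R R B R B B B B B B B B B R via {L|R} + simplicity:
edge 1 of 14 (R): { none | 0 } -> -1
edge 2 of 14 (R): { none | -1; 0 } -> -2
edge 3 of 14 (B): { -2 | -1; 0 } -> -3/2
edge 4 of 14 (R): { -2 | -3/2; -1; 0 } -> -7/4
edge 5 of 14 (B): { -2; -7/4 | -3/2; -1; 0 } -> -13/8
edge 6 of 14 (B): { -2; -7/4; -13/8 | -3/2; -1; 0 } -> -25/16
edge 7 of 14 (B): { -2; -7/4; -13/8; -25/16 | -3/2; -1; 0 } -> -49/32
edge 8 of 14 (B): { -2; -7/4; -13/8; -25/16; -49/32 | -3/2; -1; 0 } -> -97/64
edge 9 of 14 (B): { -2; -7/4; -13/8; -25/16; -49/32; -97/64 | -3/2; -1; 0 } -> -193/128
edge 10 of 14 (B): { -2; -7/4; -13/8; -25/16; -49/32; -97/64; -193/128 | -3/2; -1; 0 } -> -385/256
edge 11 of 14 (B): { -2; -7/4; -13/8; -25/16; -49/32; -97/64; -193/128; -385/256 | -3/2; -1; 0 } -> -769/512
edge 12 of 14 (B): { -2; -7/4; -13/8; -25/16; -49/32; -97/64; -193/128; -385/256; -769/512 | -3/2; -1; 0 } -> -1537/1024
edge 13 of 14 (B): { -2; -7/4; -13/8; -25/16; -49/32; -97/64; -193/128; -385/256; -769/512; -1537/1024 | -3/2; -1; 0 } -> -3073/2048
edge 14 of 14 (R): { -2; -7/4; -13/8; -25/16; -49/32; -97/64; -193/128; -385/256; -769/512; -1537/1024 | -3073/2048; -3/2; -1; 0 } -> -6147/4096

-6147/4096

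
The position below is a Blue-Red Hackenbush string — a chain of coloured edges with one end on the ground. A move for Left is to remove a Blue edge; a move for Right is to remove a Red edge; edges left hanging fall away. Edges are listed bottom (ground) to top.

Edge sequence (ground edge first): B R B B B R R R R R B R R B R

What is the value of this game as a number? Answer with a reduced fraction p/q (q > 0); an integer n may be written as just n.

step 1: add B to get B; options L={ 0 } R={ ∅ } => 1
step 2: add R to get BR; options L={ 0 } R={ 1 } => 1/2
step 3: add B to get BRB; options L={ 0, 1/2 } R={ 1 } => 3/4
step 4: add B to get BRBB; options L={ 0, 1/2, 3/4 } R={ 1 } => 7/8
step 5: add B to get BRBBB; options L={ 0, 1/2, 3/4, 7/8 } R={ 1 } => 15/16
step 6: add R to get BRBBBR; options L={ 0, 1/2, 3/4, 7/8 } R={ 15/16, 1 } => 29/32
step 7: add R to get BRBBBRR; options L={ 0, 1/2, 3/4, 7/8 } R={ 29/32, 15/16, 1 } => 57/64
step 8: add R to get BRBBBRRR; options L={ 0, 1/2, 3/4, 7/8 } R={ 57/64, 29/32, 15/16, 1 } => 113/128
step 9: add R to get BRBBBRRRR; options L={ 0, 1/2, 3/4, 7/8 } R={ 113/128, 57/64, 29/32, 15/16, 1 } => 225/256
step 10: add R to get BRBBBRRRRR; options L={ 0, 1/2, 3/4, 7/8 } R={ 225/256, 113/128, 57/64, 29/32, 15/16, 1 } => 449/512
step 11: add B to get BRBBBRRRRRB; options L={ 0, 1/2, 3/4, 7/8, 449/512 } R={ 225/256, 113/128, 57/64, 29/32, 15/16, 1 } => 899/1024
step 12: add R to get BRBBBRRRRRBR; options L={ 0, 1/2, 3/4, 7/8, 449/512 } R={ 899/1024, 225/256, 113/128, 57/64, 29/32, 15/16, 1 } => 1797/2048
step 13: add R to get BRBBBRRRRRBRR; options L={ 0, 1/2, 3/4, 7/8, 449/512 } R={ 1797/2048, 899/1024, 225/256, 113/128, 57/64, 29/32, 15/16, 1 } => 3593/4096
step 14: add B to get BRBBBRRRRRBRRB; options L={ 0, 1/2, 3/4, 7/8, 449/512, 3593/4096 } R={ 1797/2048, 899/1024, 225/256, 113/128, 57/64, 29/32, 15/16, 1 } => 7187/8192
step 15: add R to get BRBBBRRRRRBRRBR; options L={ 0, 1/2, 3/4, 7/8, 449/512, 3593/4096 } R={ 7187/8192, 1797/2048, 899/1024, 225/256, 113/128, 57/64, 29/32, 15/16, 1 } => 14373/16384

14373/16384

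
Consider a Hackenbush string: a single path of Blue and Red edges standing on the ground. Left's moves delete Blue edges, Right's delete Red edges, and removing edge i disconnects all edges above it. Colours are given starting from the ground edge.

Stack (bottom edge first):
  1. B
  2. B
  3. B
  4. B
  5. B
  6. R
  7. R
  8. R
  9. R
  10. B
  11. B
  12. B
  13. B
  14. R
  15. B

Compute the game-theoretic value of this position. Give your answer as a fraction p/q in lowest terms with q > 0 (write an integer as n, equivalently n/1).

4219/1024

Build G(s[:k]) for k = 1..15, string s = B B B B B R R R R B B B B R B.
G_1 [B]  L=[0]  R=[]  — 1
G_2 [BB]  L=[0 1]  R=[]  — 2
G_3 [BBB]  L=[0 1 2]  R=[]  — 3
G_4 [BBBB]  L=[0 1 2 3]  R=[]  — 4
G_5 [BBBBB]  L=[0 1 2 3 4]  R=[]  — 5
G_6 [BBBBBR]  L=[0 1 2 3 4]  R=[5]  — 9/2
G_7 [BBBBBRR]  L=[0 1 2 3 4]  R=[9/2 5]  — 17/4
G_8 [BBBBBRRR]  L=[0 1 2 3 4]  R=[17/4 9/2 5]  — 33/8
G_9 [BBBBBRRRR]  L=[0 1 2 3 4]  R=[33/8 17/4 9/2 5]  — 65/16
G_10 [BBBBBRRRRB]  L=[0 1 2 3 4 65/16]  R=[33/8 17/4 9/2 5]  — 131/32
G_11 [BBBBBRRRRBB]  L=[0 1 2 3 4 65/16 131/32]  R=[33/8 17/4 9/2 5]  — 263/64
G_12 [BBBBBRRRRBBB]  L=[0 1 2 3 4 65/16 131/32 263/64]  R=[33/8 17/4 9/2 5]  — 527/128
G_13 [BBBBBRRRRBBBB]  L=[0 1 2 3 4 65/16 131/32 263/64 527/128]  R=[33/8 17/4 9/2 5]  — 1055/256
G_14 [BBBBBRRRRBBBBR]  L=[0 1 2 3 4 65/16 131/32 263/64 527/128]  R=[1055/256 33/8 17/4 9/2 5]  — 2109/512
G_15 [BBBBBRRRRBBBBRB]  L=[0 1 2 3 4 65/16 131/32 263/64 527/128 2109/512]  R=[1055/256 33/8 17/4 9/2 5]  — 4219/1024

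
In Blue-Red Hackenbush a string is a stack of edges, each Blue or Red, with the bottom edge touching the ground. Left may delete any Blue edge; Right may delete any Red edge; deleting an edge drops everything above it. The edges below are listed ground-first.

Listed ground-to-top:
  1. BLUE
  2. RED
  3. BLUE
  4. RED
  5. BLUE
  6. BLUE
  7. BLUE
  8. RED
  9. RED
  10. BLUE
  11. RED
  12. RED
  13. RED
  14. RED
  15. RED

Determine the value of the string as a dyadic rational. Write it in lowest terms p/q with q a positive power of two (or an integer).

Build G(s[:k]) for k = 1..15, string s = BLUE RED BLUE RED BLUE BLUE BLUE RED RED BLUE RED RED RED RED RED.
edge 1 of 15 (BLUE): { 0 |  } => 1
edge 2 of 15 (RED): { 0 | 1 } => 1/2
edge 3 of 15 (BLUE): { 0,1/2 | 1 } => 3/4
edge 4 of 15 (RED): { 0,1/2 | 3/4,1 } => 5/8
edge 5 of 15 (BLUE): { 0,1/2,5/8 | 3/4,1 } => 11/16
edge 6 of 15 (BLUE): { 0,1/2,5/8,11/16 | 3/4,1 } => 23/32
edge 7 of 15 (BLUE): { 0,1/2,5/8,11/16,23/32 | 3/4,1 } => 47/64
edge 8 of 15 (RED): { 0,1/2,5/8,11/16,23/32 | 47/64,3/4,1 } => 93/128
edge 9 of 15 (RED): { 0,1/2,5/8,11/16,23/32 | 93/128,47/64,3/4,1 } => 185/256
edge 10 of 15 (BLUE): { 0,1/2,5/8,11/16,23/32,185/256 | 93/128,47/64,3/4,1 } => 371/512
edge 11 of 15 (RED): { 0,1/2,5/8,11/16,23/32,185/256 | 371/512,93/128,47/64,3/4,1 } => 741/1024
edge 12 of 15 (RED): { 0,1/2,5/8,11/16,23/32,185/256 | 741/1024,371/512,93/128,47/64,3/4,1 } => 1481/2048
edge 13 of 15 (RED): { 0,1/2,5/8,11/16,23/32,185/256 | 1481/2048,741/1024,371/512,93/128,47/64,3/4,1 } => 2961/4096
edge 14 of 15 (RED): { 0,1/2,5/8,11/16,23/32,185/256 | 2961/4096,1481/2048,741/1024,371/512,93/128,47/64,3/4,1 } => 5921/8192
edge 15 of 15 (RED): { 0,1/2,5/8,11/16,23/32,185/256 | 5921/8192,2961/4096,1481/2048,741/1024,371/512,93/128,47/64,3/4,1 } => 11841/16384

11841/16384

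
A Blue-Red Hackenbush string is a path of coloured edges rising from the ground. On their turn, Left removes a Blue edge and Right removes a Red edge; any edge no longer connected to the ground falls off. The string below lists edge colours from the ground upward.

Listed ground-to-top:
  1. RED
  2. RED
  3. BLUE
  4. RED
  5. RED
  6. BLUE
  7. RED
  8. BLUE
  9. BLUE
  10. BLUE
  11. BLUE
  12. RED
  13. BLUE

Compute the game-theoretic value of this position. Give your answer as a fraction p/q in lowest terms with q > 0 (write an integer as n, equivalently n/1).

-3717/2048

val_1 [R]  L=[—]  R=[0]  so -1
val_2 [RR]  L=[—]  R=[-1; 0]  so -2
val_3 [RRB]  L=[-2]  R=[-1; 0]  so -3/2
val_4 [RRBR]  L=[-2]  R=[-3/2; -1; 0]  so -7/4
val_5 [RRBRR]  L=[-2]  R=[-7/4; -3/2; -1; 0]  so -15/8
val_6 [RRBRRB]  L=[-2; -15/8]  R=[-7/4; -3/2; -1; 0]  so -29/16
val_7 [RRBRRBR]  L=[-2; -15/8]  R=[-29/16; -7/4; -3/2; -1; 0]  so -59/32
val_8 [RRBRRBRB]  L=[-2; -15/8; -59/32]  R=[-29/16; -7/4; -3/2; -1; 0]  so -117/64
val_9 [RRBRRBRBB]  L=[-2; -15/8; -59/32; -117/64]  R=[-29/16; -7/4; -3/2; -1; 0]  so -233/128
val_10 [RRBRRBRBBB]  L=[-2; -15/8; -59/32; -117/64; -233/128]  R=[-29/16; -7/4; -3/2; -1; 0]  so -465/256
val_11 [RRBRRBRBBBB]  L=[-2; -15/8; -59/32; -117/64; -233/128; -465/256]  R=[-29/16; -7/4; -3/2; -1; 0]  so -929/512
val_12 [RRBRRBRBBBBR]  L=[-2; -15/8; -59/32; -117/64; -233/128; -465/256]  R=[-929/512; -29/16; -7/4; -3/2; -1; 0]  so -1859/1024
val_13 [RRBRRBRBBBBRB]  L=[-2; -15/8; -59/32; -117/64; -233/128; -465/256; -1859/1024]  R=[-929/512; -29/16; -7/4; -3/2; -1; 0]  so -3717/2048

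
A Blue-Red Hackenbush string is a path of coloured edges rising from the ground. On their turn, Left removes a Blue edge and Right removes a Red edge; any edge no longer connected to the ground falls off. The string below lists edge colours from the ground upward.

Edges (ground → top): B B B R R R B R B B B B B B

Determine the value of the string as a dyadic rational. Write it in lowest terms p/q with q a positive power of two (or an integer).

4479/2048

edge 1 of 14 (B): { 0 |  } => 1
edge 2 of 14 (B): { 0, 1 |  } => 2
edge 3 of 14 (B): { 0, 1, 2 |  } => 3
edge 4 of 14 (R): { 0, 1, 2 | 3 } => 5/2
edge 5 of 14 (R): { 0, 1, 2 | 5/2, 3 } => 9/4
edge 6 of 14 (R): { 0, 1, 2 | 9/4, 5/2, 3 } => 17/8
edge 7 of 14 (B): { 0, 1, 2, 17/8 | 9/4, 5/2, 3 } => 35/16
edge 8 of 14 (R): { 0, 1, 2, 17/8 | 35/16, 9/4, 5/2, 3 } => 69/32
edge 9 of 14 (B): { 0, 1, 2, 17/8, 69/32 | 35/16, 9/4, 5/2, 3 } => 139/64
edge 10 of 14 (B): { 0, 1, 2, 17/8, 69/32, 139/64 | 35/16, 9/4, 5/2, 3 } => 279/128
edge 11 of 14 (B): { 0, 1, 2, 17/8, 69/32, 139/64, 279/128 | 35/16, 9/4, 5/2, 3 } => 559/256
edge 12 of 14 (B): { 0, 1, 2, 17/8, 69/32, 139/64, 279/128, 559/256 | 35/16, 9/4, 5/2, 3 } => 1119/512
edge 13 of 14 (B): { 0, 1, 2, 17/8, 69/32, 139/64, 279/128, 559/256, 1119/512 | 35/16, 9/4, 5/2, 3 } => 2239/1024
edge 14 of 14 (B): { 0, 1, 2, 17/8, 69/32, 139/64, 279/128, 559/256, 1119/512, 2239/1024 | 35/16, 9/4, 5/2, 3 } => 4479/2048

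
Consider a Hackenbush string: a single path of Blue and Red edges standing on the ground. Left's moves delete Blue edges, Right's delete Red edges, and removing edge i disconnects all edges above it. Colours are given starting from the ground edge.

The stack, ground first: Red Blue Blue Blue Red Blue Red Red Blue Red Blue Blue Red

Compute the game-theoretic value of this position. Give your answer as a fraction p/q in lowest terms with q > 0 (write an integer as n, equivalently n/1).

-723/4096

Build v(s[:k]) for k = 1..13, string s = Red Blue Blue Blue Red Blue Red Red Blue Red Blue Blue Red.
R: Left { · }, Right { 0 } so simplest -1
RB: Left { -1 }, Right { 0 } so simplest -1/2
RBB: Left { -1 -1/2 }, Right { 0 } so simplest -1/4
RBBB: Left { -1 -1/2 -1/4 }, Right { 0 } so simplest -1/8
RBBBR: Left { -1 -1/2 -1/4 }, Right { -1/8 0 } so simplest -3/16
RBBBRB: Left { -1 -1/2 -1/4 -3/16 }, Right { -1/8 0 } so simplest -5/32
RBBBRBR: Left { -1 -1/2 -1/4 -3/16 }, Right { -5/32 -1/8 0 } so simplest -11/64
RBBBRBRR: Left { -1 -1/2 -1/4 -3/16 }, Right { -11/64 -5/32 -1/8 0 } so simplest -23/128
RBBBRBRRB: Left { -1 -1/2 -1/4 -3/16 -23/128 }, Right { -11/64 -5/32 -1/8 0 } so simplest -45/256
RBBBRBRRBR: Left { -1 -1/2 -1/4 -3/16 -23/128 }, Right { -45/256 -11/64 -5/32 -1/8 0 } so simplest -91/512
RBBBRBRRBRB: Left { -1 -1/2 -1/4 -3/16 -23/128 -91/512 }, Right { -45/256 -11/64 -5/32 -1/8 0 } so simplest -181/1024
RBBBRBRRBRBB: Left { -1 -1/2 -1/4 -3/16 -23/128 -91/512 -181/1024 }, Right { -45/256 -11/64 -5/32 -1/8 0 } so simplest -361/2048
RBBBRBRRBRBBR: Left { -1 -1/2 -1/4 -3/16 -23/128 -91/512 -181/1024 }, Right { -361/2048 -45/256 -11/64 -5/32 -1/8 0 } so simplest -723/4096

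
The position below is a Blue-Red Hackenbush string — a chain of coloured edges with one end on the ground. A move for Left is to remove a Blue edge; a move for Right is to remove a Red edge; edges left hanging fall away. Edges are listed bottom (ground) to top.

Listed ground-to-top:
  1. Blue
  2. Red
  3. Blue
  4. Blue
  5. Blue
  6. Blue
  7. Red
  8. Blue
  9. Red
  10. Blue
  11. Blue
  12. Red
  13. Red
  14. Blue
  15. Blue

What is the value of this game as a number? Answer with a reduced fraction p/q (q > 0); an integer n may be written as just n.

step 1: add Blue to get B; options L={ 0 } R={ (no moves) } so 1
step 2: add Red to get BR; options L={ 0 } R={ 1 } so 1/2
step 3: add Blue to get BRB; options L={ 0; 1/2 } R={ 1 } so 3/4
step 4: add Blue to get BRBB; options L={ 0; 1/2; 3/4 } R={ 1 } so 7/8
step 5: add Blue to get BRBBB; options L={ 0; 1/2; 3/4; 7/8 } R={ 1 } so 15/16
step 6: add Blue to get BRBBBB; options L={ 0; 1/2; 3/4; 7/8; 15/16 } R={ 1 } so 31/32
step 7: add Red to get BRBBBBR; options L={ 0; 1/2; 3/4; 7/8; 15/16 } R={ 31/32; 1 } so 61/64
step 8: add Blue to get BRBBBBRB; options L={ 0; 1/2; 3/4; 7/8; 15/16; 61/64 } R={ 31/32; 1 } so 123/128
step 9: add Red to get BRBBBBRBR; options L={ 0; 1/2; 3/4; 7/8; 15/16; 61/64 } R={ 123/128; 31/32; 1 } so 245/256
step 10: add Blue to get BRBBBBRBRB; options L={ 0; 1/2; 3/4; 7/8; 15/16; 61/64; 245/256 } R={ 123/128; 31/32; 1 } so 491/512
step 11: add Blue to get BRBBBBRBRBB; options L={ 0; 1/2; 3/4; 7/8; 15/16; 61/64; 245/256; 491/512 } R={ 123/128; 31/32; 1 } so 983/1024
step 12: add Red to get BRBBBBRBRBBR; options L={ 0; 1/2; 3/4; 7/8; 15/16; 61/64; 245/256; 491/512 } R={ 983/1024; 123/128; 31/32; 1 } so 1965/2048
step 13: add Red to get BRBBBBRBRBBRR; options L={ 0; 1/2; 3/4; 7/8; 15/16; 61/64; 245/256; 491/512 } R={ 1965/2048; 983/1024; 123/128; 31/32; 1 } so 3929/4096
step 14: add Blue to get BRBBBBRBRBBRRB; options L={ 0; 1/2; 3/4; 7/8; 15/16; 61/64; 245/256; 491/512; 3929/4096 } R={ 1965/2048; 983/1024; 123/128; 31/32; 1 } so 7859/8192
step 15: add Blue to get BRBBBBRBRBBRRBB; options L={ 0; 1/2; 3/4; 7/8; 15/16; 61/64; 245/256; 491/512; 3929/4096; 7859/8192 } R={ 1965/2048; 983/1024; 123/128; 31/32; 1 } so 15719/16384

15719/16384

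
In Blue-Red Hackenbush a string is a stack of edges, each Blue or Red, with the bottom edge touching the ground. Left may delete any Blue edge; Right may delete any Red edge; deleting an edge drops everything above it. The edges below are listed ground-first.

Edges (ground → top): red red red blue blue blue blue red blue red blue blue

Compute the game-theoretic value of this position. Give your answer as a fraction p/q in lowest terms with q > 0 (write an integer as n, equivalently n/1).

Prefix values for red red red blue blue blue blue red blue red blue blue via {L|R} + simplicity:
r: Left { (no moves) }, Right { 0 } gives simplest -1
rr: Left { (no moves) }, Right { -1,0 } gives simplest -2
rrr: Left { (no moves) }, Right { -2,-1,0 } gives simplest -3
rrrb: Left { -3 }, Right { -2,-1,0 } gives simplest -5/2
rrrbb: Left { -3,-5/2 }, Right { -2,-1,0 } gives simplest -9/4
rrrbbb: Left { -3,-5/2,-9/4 }, Right { -2,-1,0 } gives simplest -17/8
rrrbbbb: Left { -3,-5/2,-9/4,-17/8 }, Right { -2,-1,0 } gives simplest -33/16
rrrbbbbr: Left { -3,-5/2,-9/4,-17/8 }, Right { -33/16,-2,-1,0 } gives simplest -67/32
rrrbbbbrb: Left { -3,-5/2,-9/4,-17/8,-67/32 }, Right { -33/16,-2,-1,0 } gives simplest -133/64
rrrbbbbrbr: Left { -3,-5/2,-9/4,-17/8,-67/32 }, Right { -133/64,-33/16,-2,-1,0 } gives simplest -267/128
rrrbbbbrbrb: Left { -3,-5/2,-9/4,-17/8,-67/32,-267/128 }, Right { -133/64,-33/16,-2,-1,0 } gives simplest -533/256
rrrbbbbrbrbb: Left { -3,-5/2,-9/4,-17/8,-67/32,-267/128,-533/256 }, Right { -133/64,-33/16,-2,-1,0 } gives simplest -1065/512

-1065/512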